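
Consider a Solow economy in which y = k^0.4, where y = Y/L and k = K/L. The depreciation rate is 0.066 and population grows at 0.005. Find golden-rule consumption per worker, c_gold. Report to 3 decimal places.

c_gold ≈ 1.900

n + δ = 0.005 + 0.066 = 0.071.
Golden rule sets MPK = n+δ: 0.4·k^(0.4−1) = 0.071, so k_gold = (0.4/0.071)^(1/0.6) ≈ 17.8376.
y_gold = 17.8376^0.4 ≈ 3.1662.
c_gold = y_gold − (n+δ)·k_gold = 3.1662 − 0.071·17.8376 ≈ 1.8997.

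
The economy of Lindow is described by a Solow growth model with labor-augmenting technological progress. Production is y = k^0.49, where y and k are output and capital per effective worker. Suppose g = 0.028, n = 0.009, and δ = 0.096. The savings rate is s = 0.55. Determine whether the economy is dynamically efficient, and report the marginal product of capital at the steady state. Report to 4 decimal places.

Capital per effective worker breaks even when investment replaces (n + g + δ)·k; here n + g + δ = 0.133.
Steady-state k*: s·k^0.49 = 0.133·k gives k* = (0.55/0.133)^(1/0.51) ≈ 16.1750.
MPK = 0.49·16.1750^(-0.51) ≈ 0.1185.
MPK < n+g+δ = 0.133, so the economy is dynamically inefficient (over-saving).

dynamically inefficient; MPK ≈ 0.1185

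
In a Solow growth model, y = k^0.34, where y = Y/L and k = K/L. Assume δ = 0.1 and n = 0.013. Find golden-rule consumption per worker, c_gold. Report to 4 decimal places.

Capital per worker breaks even when investment replaces (n + δ)·k; here n + δ = 0.113.
Golden rule sets MPK = n+δ: 0.34·k^(0.34−1) = 0.113, so k_gold = (0.34/0.113)^(1/0.66) ≈ 5.3070.
y_gold = 5.3070^0.34 ≈ 1.7638.
c_gold = y_gold − (n+δ)·k_gold = 1.7638 − 0.113·5.3070 ≈ 1.1641.

c_gold ≈ 1.1641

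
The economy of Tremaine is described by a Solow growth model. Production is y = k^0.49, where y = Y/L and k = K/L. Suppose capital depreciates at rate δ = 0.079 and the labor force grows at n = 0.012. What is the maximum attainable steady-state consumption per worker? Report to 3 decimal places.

c_gold ≈ 2.571

Break-even investment rate: n + δ = 0.012 + 0.079 = 0.091.
At the golden rule the marginal product of capital equals n+δ: 0.49·k^(0.49−1) = 0.091. Solving, k_gold = (0.49/0.091)^(1/0.51) ≈ 27.1417.
y_gold = 27.1417^0.49 ≈ 5.0406.
c_gold = y_gold − (n+δ)·k_gold = 5.0406 − 0.091·27.1417 ≈ 2.5707.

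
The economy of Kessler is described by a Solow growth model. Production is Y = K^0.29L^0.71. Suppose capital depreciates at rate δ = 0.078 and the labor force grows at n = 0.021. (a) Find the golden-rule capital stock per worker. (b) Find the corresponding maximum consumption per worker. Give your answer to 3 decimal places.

n + δ = 0.021 + 0.078 = 0.099.
At the golden rule the marginal product of capital equals n+δ: 0.29·k^(0.29−1) = 0.099. Solving, k_gold = (0.29/0.099)^(1/0.71) ≈ 4.5437.
y_gold = 4.5437^0.29 ≈ 1.5511; c_gold = y_gold − 0.099·k_gold ≈ 1.1013.

(a) k_gold ≈ 4.544; (b) c_gold ≈ 1.101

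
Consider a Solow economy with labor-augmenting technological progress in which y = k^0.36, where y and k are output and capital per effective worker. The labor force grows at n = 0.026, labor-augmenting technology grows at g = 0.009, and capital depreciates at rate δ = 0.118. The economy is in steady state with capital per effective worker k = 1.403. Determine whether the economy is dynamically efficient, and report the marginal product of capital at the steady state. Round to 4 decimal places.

Capital per effective worker breaks even when investment replaces (n + g + δ)·k; here n + g + δ = 0.153.
MPK = 0.36·k^(0.36−1) = 0.36·1.403^(-0.64) ≈ 0.2899.
MPK > 0.153, so the economy is dynamically efficient (under-saving).

dynamically efficient; MPK ≈ 0.2899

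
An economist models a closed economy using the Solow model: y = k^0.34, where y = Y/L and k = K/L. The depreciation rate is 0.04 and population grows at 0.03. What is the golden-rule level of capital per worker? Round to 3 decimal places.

n + δ = 0.03 + 0.04 = 0.07.
Golden rule sets MPK = n+δ: 0.34·k^(0.34−1) = 0.07, so k_gold = (0.34/0.07)^(1/0.66) ≈ 10.9641.

k_gold ≈ 10.964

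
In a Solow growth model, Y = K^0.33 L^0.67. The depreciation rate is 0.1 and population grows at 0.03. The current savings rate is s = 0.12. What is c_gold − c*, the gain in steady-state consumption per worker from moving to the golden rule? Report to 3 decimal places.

Δc ≈ 0.214

Break-even investment rate: n + δ = 0.03 + 0.1 = 0.13.
Current steady state (s = 0.12): k* = (0.12/0.13)^(1/0.67) ≈ 0.8874, y* = 0.8874^0.33 ≈ 0.9613, c* = (1−0.12)·0.9613 ≈ 0.8460.
Golden rule sets MPK = n+δ: 0.33·k^(0.33−1) = 0.13, so k_gold = (0.33/0.13)^(1/0.67) ≈ 4.0164.
y_gold = 4.0164^0.33 ≈ 1.5822, c_gold = y_gold − 0.13·k_gold ≈ 1.0601.
Gain: Δc = 1.0601 − 0.8460 ≈ 0.2141.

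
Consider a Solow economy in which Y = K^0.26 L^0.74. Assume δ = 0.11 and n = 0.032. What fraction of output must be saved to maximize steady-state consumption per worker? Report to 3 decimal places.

Capital per worker breaks even when investment replaces (n + δ)·k; here n + δ = 0.142.
At the golden rule MPK = n+δ, and in any Cobb-Douglas steady state s = (n+δ)·k/y = MPK·k/y = capital's share 0.26.

s_gold = 0.260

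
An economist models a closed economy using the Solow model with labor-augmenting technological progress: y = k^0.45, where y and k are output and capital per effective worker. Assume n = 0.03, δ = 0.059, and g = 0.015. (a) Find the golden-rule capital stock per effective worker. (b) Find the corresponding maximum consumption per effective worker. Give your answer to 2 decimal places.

(a) k_gold ≈ 14.34; (b) c_gold ≈ 1.82

n + g + δ = 0.03 + 0.015 + 0.059 = 0.104.
Setting f'(k) = n+g+δ gives 0.45·k^(0.45−1) = 0.104, hence k_gold = (0.45/0.104)^(1/0.55) ≈ 14.3446.
y_gold = 14.3446^0.45 ≈ 3.3152; c_gold = y_gold − 0.104·k_gold ≈ 1.8234.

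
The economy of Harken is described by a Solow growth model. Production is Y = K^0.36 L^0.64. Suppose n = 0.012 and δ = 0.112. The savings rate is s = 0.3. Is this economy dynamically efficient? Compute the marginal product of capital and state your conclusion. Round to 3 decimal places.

Capital per worker breaks even when investment replaces (n + δ)·k; here n + δ = 0.124.
Steady-state k*: s·k^0.36 = 0.124·k gives k* = (0.3/0.124)^(1/0.64) ≈ 3.9768.
MPK = 0.36·3.9768^(-0.64) ≈ 0.1488.
MPK > n+δ = 0.124, so the economy is dynamically efficient (under-saving).

dynamically efficient; MPK ≈ 0.149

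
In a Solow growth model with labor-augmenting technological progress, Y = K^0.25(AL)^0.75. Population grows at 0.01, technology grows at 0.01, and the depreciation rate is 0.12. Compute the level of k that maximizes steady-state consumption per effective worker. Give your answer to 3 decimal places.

n + g + δ = 0.01 + 0.01 + 0.12 = 0.14.
Maximizing c = f(k) − (n+g+δ)·k gives f'(k) = n+g+δ, i.e. 0.25·k^(0.25−1) = 0.14, so k_gold = (0.25/0.14)^(1/0.75) ≈ 2.1665.

k_gold ≈ 2.166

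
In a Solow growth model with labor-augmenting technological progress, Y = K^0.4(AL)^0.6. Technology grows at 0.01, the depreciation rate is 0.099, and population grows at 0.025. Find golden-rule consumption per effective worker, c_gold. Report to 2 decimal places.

The effective depreciation rate is n + g + δ = 0.025 + 0.01 + 0.099 = 0.134.
Golden rule sets MPK = n+g+δ: 0.4·k^(0.4−1) = 0.134, so k_gold = (0.4/0.134)^(1/0.6) ≈ 6.1886.
y_gold = 6.1886^0.4 ≈ 2.0732.
c_gold = y_gold − (n+g+δ)·k_gold = 2.0732 − 0.134·6.1886 ≈ 1.2439.

c_gold ≈ 1.24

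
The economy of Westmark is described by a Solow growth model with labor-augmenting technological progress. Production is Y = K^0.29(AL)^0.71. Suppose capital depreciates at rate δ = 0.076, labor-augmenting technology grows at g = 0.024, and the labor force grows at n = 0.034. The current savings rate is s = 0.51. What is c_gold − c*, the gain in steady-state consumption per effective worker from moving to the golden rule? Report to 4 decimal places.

Δc ≈ 0.1274

The effective depreciation rate is n + g + δ = 0.034 + 0.024 + 0.076 = 0.134.
Current steady state (s = 0.51): k* = (0.51/0.134)^(1/0.71) ≈ 6.5699, y* = 6.5699^0.29 ≈ 1.7262, c* = (1−0.51)·1.7262 ≈ 0.8458.
Setting f'(k) = n+g+δ gives 0.29·k^(0.29−1) = 0.134, hence k_gold = (0.29/0.134)^(1/0.71) ≈ 2.9665.
y_gold = 2.9665^0.29 ≈ 1.3707, c_gold = y_gold − 0.134·k_gold ≈ 0.9732.
Gain: Δc = 0.9732 − 0.8458 ≈ 0.1274.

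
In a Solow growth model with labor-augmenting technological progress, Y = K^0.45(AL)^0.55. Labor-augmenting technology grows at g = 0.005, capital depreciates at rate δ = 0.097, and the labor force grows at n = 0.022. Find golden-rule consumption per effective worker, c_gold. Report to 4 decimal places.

c_gold ≈ 1.5790

The effective depreciation rate is n + g + δ = 0.022 + 0.005 + 0.097 = 0.124.
Setting f'(k) = n+g+δ gives 0.45·k^(0.45−1) = 0.124, hence k_gold = (0.45/0.124)^(1/0.55) ≈ 10.4184.
y_gold = 10.4184^0.45 ≈ 2.8709.
c_gold = y_gold − (n+g+δ)·k_gold = 2.8709 − 0.124·10.4184 ≈ 1.5790.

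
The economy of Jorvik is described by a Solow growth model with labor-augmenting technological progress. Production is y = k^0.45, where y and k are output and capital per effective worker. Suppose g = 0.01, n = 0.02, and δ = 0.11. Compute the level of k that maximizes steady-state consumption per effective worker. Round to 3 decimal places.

Capital per effective worker breaks even when investment replaces (n + g + δ)·k; here n + g + δ = 0.14.
Maximizing c = f(k) − (n+g+δ)·k gives f'(k) = n+g+δ, i.e. 0.45·k^(0.45−1) = 0.14, so k_gold = (0.45/0.14)^(1/0.55) ≈ 8.3555.

k_gold ≈ 8.355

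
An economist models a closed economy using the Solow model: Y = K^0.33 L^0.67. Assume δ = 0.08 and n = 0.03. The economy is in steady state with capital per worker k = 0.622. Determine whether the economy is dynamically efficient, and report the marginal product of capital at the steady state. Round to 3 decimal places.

dynamically efficient; MPK ≈ 0.454

n + δ = 0.03 + 0.08 = 0.11.
MPK = 0.33·k^(0.33−1) = 0.33·0.622^(-0.67) ≈ 0.4536.
MPK > 0.11, so the economy is dynamically efficient (under-saving).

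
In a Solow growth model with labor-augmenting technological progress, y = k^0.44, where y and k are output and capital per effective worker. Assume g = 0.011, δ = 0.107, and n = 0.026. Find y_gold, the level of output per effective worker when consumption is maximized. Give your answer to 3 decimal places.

y_gold ≈ 2.405

Break-even investment rate: n + g + δ = 0.026 + 0.011 + 0.107 = 0.144.
Maximizing c = f(k) − (n+g+δ)·k gives f'(k) = n+g+δ, i.e. 0.44·k^(0.44−1) = 0.144, so k_gold = (0.44/0.144)^(1/0.56) ≈ 7.3491.
Output: y_gold = k_gold^0.44 = 7.3491^0.44 ≈ 2.4052.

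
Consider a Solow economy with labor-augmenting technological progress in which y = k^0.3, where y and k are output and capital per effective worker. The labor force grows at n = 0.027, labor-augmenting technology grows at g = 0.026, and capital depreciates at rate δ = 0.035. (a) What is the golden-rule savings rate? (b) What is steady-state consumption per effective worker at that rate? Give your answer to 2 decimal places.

n + g + δ = 0.027 + 0.026 + 0.035 = 0.088.
For Cobb-Douglas, s_gold equals capital's share: s_gold = 0.3.
Setting f'(k) = n+g+δ gives 0.3·k^(0.3−1) = 0.088, hence k_gold = (0.3/0.088)^(1/0.7) ≈ 5.7665.
y_gold = 5.7665^0.3 ≈ 1.6915; c_gold = (1−0.3)·y_gold ≈ 1.1841.

(a) s_gold = 0.30; (b) c_gold ≈ 1.18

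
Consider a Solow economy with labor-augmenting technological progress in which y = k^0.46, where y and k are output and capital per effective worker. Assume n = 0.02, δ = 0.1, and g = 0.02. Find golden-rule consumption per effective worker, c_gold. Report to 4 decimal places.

c_gold ≈ 1.4876

Break-even investment rate: n + g + δ = 0.02 + 0.02 + 0.1 = 0.14.
Golden rule sets MPK = n+g+δ: 0.46·k^(0.46−1) = 0.14, so k_gold = (0.46/0.14)^(1/0.54) ≈ 9.0515.
y_gold = 9.0515^0.46 ≈ 2.7548.
c_gold = y_gold − (n+g+δ)·k_gold = 2.7548 − 0.14·9.0515 ≈ 1.4876.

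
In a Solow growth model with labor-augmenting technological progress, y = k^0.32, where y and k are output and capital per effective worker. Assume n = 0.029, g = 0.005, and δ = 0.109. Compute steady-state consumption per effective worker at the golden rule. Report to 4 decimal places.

c_gold ≈ 0.9934

Capital per effective worker breaks even when investment replaces (n + g + δ)·k; here n + g + δ = 0.143.
Setting f'(k) = n+g+δ gives 0.32·k^(0.32−1) = 0.143, hence k_gold = (0.32/0.143)^(1/0.68) ≈ 3.2691.
y_gold = 3.2691^0.32 ≈ 1.4609.
c_gold = y_gold − (n+g+δ)·k_gold = 1.4609 − 0.143·3.2691 ≈ 0.9934.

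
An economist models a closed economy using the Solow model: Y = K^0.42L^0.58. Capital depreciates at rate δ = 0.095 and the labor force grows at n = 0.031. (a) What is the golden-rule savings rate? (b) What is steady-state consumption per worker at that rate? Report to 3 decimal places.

(a) s_gold = 0.420; (b) c_gold ≈ 1.387

Capital per worker breaks even when investment replaces (n + δ)·k; here n + δ = 0.126.
For Cobb-Douglas, s_gold equals capital's share: s_gold = 0.42.
Setting f'(k) = n+δ gives 0.42·k^(0.42−1) = 0.126, hence k_gold = (0.42/0.126)^(1/0.58) ≈ 7.9710.
y_gold = 7.9710^0.42 ≈ 2.3913; c_gold = (1−0.42)·y_gold ≈ 1.3870.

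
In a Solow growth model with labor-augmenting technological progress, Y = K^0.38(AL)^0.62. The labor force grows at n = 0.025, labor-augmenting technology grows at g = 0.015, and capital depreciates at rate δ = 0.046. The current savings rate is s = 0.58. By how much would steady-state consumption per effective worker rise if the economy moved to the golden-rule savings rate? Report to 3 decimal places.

The effective depreciation rate is n + g + δ = 0.025 + 0.015 + 0.046 = 0.086.
Current steady state (s = 0.58): k* = (0.58/0.086)^(1/0.62) ≈ 21.7262, y* = 21.7262^0.38 ≈ 3.2215, c* = (1−0.58)·3.2215 ≈ 1.3530.
Setting f'(k) = n+g+δ gives 0.38·k^(0.38−1) = 0.086, hence k_gold = (0.38/0.086)^(1/0.62) ≈ 10.9846.
y_gold = 10.9846^0.38 ≈ 2.4860, c_gold = y_gold − 0.086·k_gold ≈ 1.5413.
Gain: Δc = 1.5413 − 1.3530 ≈ 0.1883.

Δc ≈ 0.188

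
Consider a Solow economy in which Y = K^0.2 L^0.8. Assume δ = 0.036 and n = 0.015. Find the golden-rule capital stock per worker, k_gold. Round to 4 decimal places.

k_gold ≈ 5.5185

Break-even investment rate: n + δ = 0.015 + 0.036 = 0.051.
Maximizing c = f(k) − (n+δ)·k gives f'(k) = n+δ, i.e. 0.2·k^(0.2−1) = 0.051, so k_gold = (0.2/0.051)^(1/0.8) ≈ 5.5185.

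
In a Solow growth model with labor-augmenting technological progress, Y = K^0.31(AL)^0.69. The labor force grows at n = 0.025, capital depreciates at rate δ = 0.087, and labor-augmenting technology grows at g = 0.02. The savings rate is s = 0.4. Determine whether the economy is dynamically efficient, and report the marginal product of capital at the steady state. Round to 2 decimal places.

Break-even investment rate: n + g + δ = 0.025 + 0.02 + 0.087 = 0.132.
Steady-state k*: s·k^0.31 = 0.132·k gives k* = (0.4/0.132)^(1/0.69) ≈ 4.9866.
MPK = 0.31·4.9866^(-0.69) ≈ 0.1023.
MPK < n+g+δ = 0.132, so the economy is dynamically inefficient (over-saving).

dynamically inefficient; MPK ≈ 0.10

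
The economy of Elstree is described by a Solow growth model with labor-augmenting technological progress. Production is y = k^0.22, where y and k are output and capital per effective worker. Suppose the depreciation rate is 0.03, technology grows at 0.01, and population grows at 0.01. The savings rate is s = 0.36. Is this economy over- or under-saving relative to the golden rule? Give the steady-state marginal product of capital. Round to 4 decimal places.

over-saving; MPK ≈ 0.0306

Break-even investment rate: n + g + δ = 0.01 + 0.01 + 0.03 = 0.05.
Steady-state k*: s·k^0.22 = 0.05·k gives k* = (0.36/0.05)^(1/0.78) ≈ 12.5645.
MPK = 0.22·12.5645^(-0.78) ≈ 0.0306.
MPK < n+g+δ = 0.05, so the economy is dynamically inefficient (over-saving).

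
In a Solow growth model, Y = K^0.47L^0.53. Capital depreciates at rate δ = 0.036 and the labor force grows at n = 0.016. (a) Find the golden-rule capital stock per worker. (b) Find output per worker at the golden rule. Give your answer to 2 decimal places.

(a) k_gold ≈ 63.67; (b) y_gold ≈ 7.04

The effective depreciation rate is n + δ = 0.016 + 0.036 = 0.052.
Golden rule sets MPK = n+δ: 0.47·k^(0.47−1) = 0.052, so k_gold = (0.47/0.052)^(1/0.53) ≈ 63.6725.
y_gold = 63.6725^0.47 ≈ 7.0446.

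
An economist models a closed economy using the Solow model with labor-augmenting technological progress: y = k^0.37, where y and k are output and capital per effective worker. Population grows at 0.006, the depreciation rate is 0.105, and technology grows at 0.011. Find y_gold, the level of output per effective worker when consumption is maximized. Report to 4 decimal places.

The effective depreciation rate is n + g + δ = 0.006 + 0.011 + 0.105 = 0.122.
Golden rule sets MPK = n+g+δ: 0.37·k^(0.37−1) = 0.122, so k_gold = (0.37/0.122)^(1/0.63) ≈ 5.8187.
Output: y_gold = k_gold^0.37 = 5.8187^0.37 ≈ 1.9186.

y_gold ≈ 1.9186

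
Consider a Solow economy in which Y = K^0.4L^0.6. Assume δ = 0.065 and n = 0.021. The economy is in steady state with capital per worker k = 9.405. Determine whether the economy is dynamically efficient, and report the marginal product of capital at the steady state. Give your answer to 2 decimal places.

dynamically efficient; MPK ≈ 0.10

The effective depreciation rate is n + δ = 0.021 + 0.065 = 0.086.
MPK = 0.4·k^(0.4−1) = 0.4·9.405^(-0.6) ≈ 0.1042.
MPK > 0.086, so the economy is dynamically efficient (under-saving).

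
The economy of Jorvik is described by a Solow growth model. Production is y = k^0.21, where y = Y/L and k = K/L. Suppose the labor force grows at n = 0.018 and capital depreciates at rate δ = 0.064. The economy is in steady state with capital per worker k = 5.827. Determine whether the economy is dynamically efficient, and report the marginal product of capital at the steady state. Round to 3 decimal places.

dynamically inefficient; MPK ≈ 0.052

The effective depreciation rate is n + δ = 0.018 + 0.064 = 0.082.
MPK = 0.21·k^(0.21−1) = 0.21·5.827^(-0.79) ≈ 0.0522.
MPK < 0.082, so the economy is dynamically inefficient (over-saving).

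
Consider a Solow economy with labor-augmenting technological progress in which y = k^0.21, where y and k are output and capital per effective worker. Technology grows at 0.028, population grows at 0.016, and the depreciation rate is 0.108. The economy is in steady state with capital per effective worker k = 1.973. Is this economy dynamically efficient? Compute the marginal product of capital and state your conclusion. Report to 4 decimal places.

Break-even investment rate: n + g + δ = 0.016 + 0.028 + 0.108 = 0.152.
MPK = 0.21·k^(0.21−1) = 0.21·1.973^(-0.79) ≈ 0.1228.
MPK < 0.152, so the economy is dynamically inefficient (over-saving).

dynamically inefficient; MPK ≈ 0.1228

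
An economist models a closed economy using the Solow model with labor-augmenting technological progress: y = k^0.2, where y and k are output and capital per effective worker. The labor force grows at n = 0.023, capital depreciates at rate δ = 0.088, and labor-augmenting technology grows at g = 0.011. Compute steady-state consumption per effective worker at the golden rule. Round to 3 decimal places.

Capital per effective worker breaks even when investment replaces (n + g + δ)·k; here n + g + δ = 0.122.
Setting f'(k) = n+g+δ gives 0.2·k^(0.2−1) = 0.122, hence k_gold = (0.2/0.122)^(1/0.8) ≈ 1.8550.
y_gold = 1.8550^0.2 ≈ 1.1315.
c_gold = y_gold − (n+g+δ)·k_gold = 1.1315 − 0.122·1.8550 ≈ 0.9052.

c_gold ≈ 0.905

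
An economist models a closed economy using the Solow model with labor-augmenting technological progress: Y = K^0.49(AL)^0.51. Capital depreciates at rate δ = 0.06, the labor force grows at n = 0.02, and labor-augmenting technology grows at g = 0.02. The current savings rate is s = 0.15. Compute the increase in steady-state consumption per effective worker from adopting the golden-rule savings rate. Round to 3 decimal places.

Δc ≈ 1.093

n + g + δ = 0.02 + 0.02 + 0.06 = 0.1.
Current steady state (s = 0.15): k* = (0.15/0.1)^(1/0.51) ≈ 2.2145, y* = 2.2145^0.49 ≈ 1.4763, c* = (1−0.15)·1.4763 ≈ 1.2549.
Setting f'(k) = n+g+δ gives 0.49·k^(0.49−1) = 0.1, hence k_gold = (0.49/0.1)^(1/0.51) ≈ 22.5593.
y_gold = 22.5593^0.49 ≈ 4.6039, c_gold = y_gold − 0.1·k_gold ≈ 2.3480.
Gain: Δc = 2.3480 − 1.2549 ≈ 1.0931.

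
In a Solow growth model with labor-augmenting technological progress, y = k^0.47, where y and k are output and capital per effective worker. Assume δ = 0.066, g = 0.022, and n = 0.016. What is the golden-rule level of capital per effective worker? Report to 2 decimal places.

k_gold ≈ 17.22

Capital per effective worker breaks even when investment replaces (n + g + δ)·k; here n + g + δ = 0.104.
At the golden rule the marginal product of capital equals n+g+δ: 0.47·k^(0.47−1) = 0.104. Solving, k_gold = (0.47/0.104)^(1/0.53) ≈ 17.2175.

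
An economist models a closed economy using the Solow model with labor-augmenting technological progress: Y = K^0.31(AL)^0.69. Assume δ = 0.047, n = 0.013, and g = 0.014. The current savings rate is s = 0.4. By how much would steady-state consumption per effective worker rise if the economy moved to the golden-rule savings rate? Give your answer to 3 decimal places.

Δc ≈ 0.033

n + g + δ = 0.013 + 0.014 + 0.047 = 0.074.
Current steady state (s = 0.4): k* = (0.4/0.074)^(1/0.69) ≈ 11.5364, y* = 11.5364^0.31 ≈ 2.1342, c* = (1−0.4)·2.1342 ≈ 1.2805.
Golden rule sets MPK = n+g+δ: 0.31·k^(0.31−1) = 0.074, so k_gold = (0.31/0.074)^(1/0.69) ≈ 7.9733.
y_gold = 7.9733^0.31 ≈ 1.9033, c_gold = y_gold − 0.074·k_gold ≈ 1.3133.
Gain: Δc = 1.3133 − 1.2805 ≈ 0.0327.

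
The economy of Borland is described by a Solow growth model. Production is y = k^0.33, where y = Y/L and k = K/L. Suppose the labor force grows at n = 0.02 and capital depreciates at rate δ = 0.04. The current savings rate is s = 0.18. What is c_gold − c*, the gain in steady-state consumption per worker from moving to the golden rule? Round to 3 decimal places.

The effective depreciation rate is n + δ = 0.02 + 0.04 = 0.06.
Current steady state (s = 0.18): k* = (0.18/0.06)^(1/0.67) ≈ 5.1537, y* = 5.1537^0.33 ≈ 1.7179, c* = (1−0.18)·1.7179 ≈ 1.4087.
Maximizing c = f(k) − (n+δ)·k gives f'(k) = n+δ, i.e. 0.33·k^(0.33−1) = 0.06, so k_gold = (0.33/0.06)^(1/0.67) ≈ 12.7356.
y_gold = 12.7356^0.33 ≈ 2.3156, c_gold = y_gold − 0.06·k_gold ≈ 1.5514.
Gain: Δc = 1.5514 − 1.4087 ≈ 0.1427.

Δc ≈ 0.143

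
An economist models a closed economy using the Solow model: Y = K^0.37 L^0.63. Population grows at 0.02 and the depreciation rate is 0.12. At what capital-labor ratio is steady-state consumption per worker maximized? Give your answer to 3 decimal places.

k_gold ≈ 4.677

Capital per worker breaks even when investment replaces (n + δ)·k; here n + δ = 0.14.
At the golden rule the marginal product of capital equals n+δ: 0.37·k^(0.37−1) = 0.14. Solving, k_gold = (0.37/0.14)^(1/0.63) ≈ 4.6769.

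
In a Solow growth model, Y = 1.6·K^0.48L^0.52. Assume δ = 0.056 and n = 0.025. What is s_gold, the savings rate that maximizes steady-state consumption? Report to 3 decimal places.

The effective depreciation rate is n + δ = 0.025 + 0.056 = 0.081.
At the golden rule MPK = n+δ, and in any Cobb-Douglas steady state s = (n+δ)·k/y = MPK·k/y = capital's share 0.48.

s_gold = 0.480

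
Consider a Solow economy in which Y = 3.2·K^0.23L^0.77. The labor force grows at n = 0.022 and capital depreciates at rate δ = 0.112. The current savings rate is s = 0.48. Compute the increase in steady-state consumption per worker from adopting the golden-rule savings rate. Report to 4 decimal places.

Δc ≈ 0.6504

n + δ = 0.022 + 0.112 = 0.134.
Current steady state (s = 0.48): k* = (0.48·3.2/0.134)^(1/0.77) ≈ 23.7518, y* = 3.2·23.7518^0.23 ≈ 6.6307, c* = (1−0.48)·6.6307 ≈ 3.4480.
Golden rule sets MPK = n+δ: 0.23·3.2·k^(0.23−1) = 0.134, so k_gold = (0.23·3.2/0.134)^(1/0.77) ≈ 9.1357.
y_gold = 3.2·9.1357^0.23 ≈ 5.3226, c_gold = y_gold − 0.134·k_gold ≈ 4.0984.
Gain: Δc = 4.0984 − 3.4480 ≈ 0.6504.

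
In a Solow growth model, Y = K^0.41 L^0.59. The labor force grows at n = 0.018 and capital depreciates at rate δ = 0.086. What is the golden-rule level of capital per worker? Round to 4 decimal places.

Capital per worker breaks even when investment replaces (n + δ)·k; here n + δ = 0.104.
Setting f'(k) = n+δ gives 0.41·k^(0.41−1) = 0.104, hence k_gold = (0.41/0.104)^(1/0.59) ≈ 10.2270.

k_gold ≈ 10.2270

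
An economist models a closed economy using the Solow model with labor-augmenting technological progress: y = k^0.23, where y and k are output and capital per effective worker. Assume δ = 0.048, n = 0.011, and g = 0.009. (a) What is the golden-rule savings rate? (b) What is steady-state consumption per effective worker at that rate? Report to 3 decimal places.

(a) s_gold = 0.230; (b) c_gold ≈ 1.108

The effective depreciation rate is n + g + δ = 0.011 + 0.009 + 0.048 = 0.068.
For Cobb-Douglas, s_gold equals capital's share: s_gold = 0.23.
At the golden rule the marginal product of capital equals n+g+δ: 0.23·k^(0.23−1) = 0.068. Solving, k_gold = (0.23/0.068)^(1/0.77) ≈ 4.8674.
y_gold = 4.8674^0.23 ≈ 1.4391; c_gold = (1−0.23)·y_gold ≈ 1.1081.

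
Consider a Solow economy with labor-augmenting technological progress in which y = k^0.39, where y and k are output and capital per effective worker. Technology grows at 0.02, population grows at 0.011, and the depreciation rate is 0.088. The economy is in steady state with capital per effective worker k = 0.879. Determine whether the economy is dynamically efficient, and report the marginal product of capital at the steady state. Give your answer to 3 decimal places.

Break-even investment rate: n + g + δ = 0.011 + 0.02 + 0.088 = 0.119.
MPK = 0.39·k^(0.39−1) = 0.39·0.879^(-0.61) ≈ 0.4219.
MPK > 0.119, so the economy is dynamically efficient (under-saving).

dynamically efficient; MPK ≈ 0.422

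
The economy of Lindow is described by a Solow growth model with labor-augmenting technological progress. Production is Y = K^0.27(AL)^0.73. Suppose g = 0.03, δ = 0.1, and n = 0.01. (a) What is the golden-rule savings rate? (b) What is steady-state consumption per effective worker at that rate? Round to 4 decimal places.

(a) s_gold = 0.2700; (b) c_gold ≈ 0.9307

n + g + δ = 0.01 + 0.03 + 0.1 = 0.14.
For Cobb-Douglas, s_gold equals capital's share: s_gold = 0.27.
Maximizing c = f(k) − (n+g+δ)·k gives f'(k) = n+g+δ, i.e. 0.27·k^(0.27−1) = 0.14, so k_gold = (0.27/0.14)^(1/0.73) ≈ 2.4589.
y_gold = 2.4589^0.27 ≈ 1.2750; c_gold = (1−0.27)·y_gold ≈ 0.9307.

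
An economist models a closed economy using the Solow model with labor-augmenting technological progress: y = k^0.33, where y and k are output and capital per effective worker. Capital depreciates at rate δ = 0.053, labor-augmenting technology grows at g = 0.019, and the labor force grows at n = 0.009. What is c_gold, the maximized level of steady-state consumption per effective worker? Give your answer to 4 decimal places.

c_gold ≈ 1.3382

n + g + δ = 0.009 + 0.019 + 0.053 = 0.081.
At the golden rule the marginal product of capital equals n+g+δ: 0.33·k^(0.33−1) = 0.081. Solving, k_gold = (0.33/0.081)^(1/0.67) ≈ 8.1375.
y_gold = 8.1375^0.33 ≈ 1.9974.
c_gold = y_gold − (n+g+δ)·k_gold = 1.9974 − 0.081·8.1375 ≈ 1.3382.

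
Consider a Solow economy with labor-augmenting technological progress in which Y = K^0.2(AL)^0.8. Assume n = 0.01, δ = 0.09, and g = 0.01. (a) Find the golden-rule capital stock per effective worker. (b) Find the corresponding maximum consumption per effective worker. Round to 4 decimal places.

(a) k_gold ≈ 2.1113; (b) c_gold ≈ 0.9290

Break-even investment rate: n + g + δ = 0.01 + 0.01 + 0.09 = 0.11.
Maximizing c = f(k) − (n+g+δ)·k gives f'(k) = n+g+δ, i.e. 0.2·k^(0.2−1) = 0.11, so k_gold = (0.2/0.11)^(1/0.8) ≈ 2.1113.
y_gold = 2.1113^0.2 ≈ 1.1612; c_gold = y_gold − 0.11·k_gold ≈ 0.9290.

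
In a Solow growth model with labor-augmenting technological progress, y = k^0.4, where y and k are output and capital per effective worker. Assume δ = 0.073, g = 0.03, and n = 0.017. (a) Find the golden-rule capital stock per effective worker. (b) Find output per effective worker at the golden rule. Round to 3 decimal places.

(a) k_gold ≈ 7.438; (b) y_gold ≈ 2.231

Break-even investment rate: n + g + δ = 0.017 + 0.03 + 0.073 = 0.12.
At the golden rule the marginal product of capital equals n+g+δ: 0.4·k^(0.4−1) = 0.12. Solving, k_gold = (0.4/0.12)^(1/0.6) ≈ 7.4381.
y_gold = 7.4381^0.4 ≈ 2.2314.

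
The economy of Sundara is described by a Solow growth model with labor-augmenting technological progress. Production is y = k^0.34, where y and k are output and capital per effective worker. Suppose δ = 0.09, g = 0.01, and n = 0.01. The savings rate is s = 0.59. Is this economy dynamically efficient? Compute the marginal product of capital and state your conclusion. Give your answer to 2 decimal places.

Capital per effective worker breaks even when investment replaces (n + g + δ)·k; here n + g + δ = 0.11.
Steady-state k*: s·k^0.34 = 0.11·k gives k* = (0.59/0.11)^(1/0.66) ≈ 12.7421.
MPK = 0.34·12.7421^(-0.66) ≈ 0.0634.
MPK < n+g+δ = 0.11, so the economy is dynamically inefficient (over-saving).

dynamically inefficient; MPK ≈ 0.06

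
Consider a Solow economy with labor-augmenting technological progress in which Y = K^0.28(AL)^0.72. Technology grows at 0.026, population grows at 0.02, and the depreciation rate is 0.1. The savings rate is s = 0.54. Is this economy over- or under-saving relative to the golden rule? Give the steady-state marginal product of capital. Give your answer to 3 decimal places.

The effective depreciation rate is n + g + δ = 0.02 + 0.026 + 0.1 = 0.146.
Steady-state k*: s·k^0.28 = 0.146·k gives k* = (0.54/0.146)^(1/0.72) ≈ 6.1510.
MPK = 0.28·6.1510^(-0.72) ≈ 0.0757.
MPK < n+g+δ = 0.146, so the economy is dynamically inefficient (over-saving).

over-saving; MPK ≈ 0.076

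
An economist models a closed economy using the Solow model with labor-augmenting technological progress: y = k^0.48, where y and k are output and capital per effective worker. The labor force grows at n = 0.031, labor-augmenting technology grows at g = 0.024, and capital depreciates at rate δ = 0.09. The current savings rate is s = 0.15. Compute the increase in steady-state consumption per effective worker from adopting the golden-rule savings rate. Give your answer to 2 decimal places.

Δc ≈ 0.69

Capital per effective worker breaks even when investment replaces (n + g + δ)·k; here n + g + δ = 0.145.
Current steady state (s = 0.15): k* = (0.15/0.145)^(1/0.52) ≈ 1.0674, y* = 1.0674^0.48 ≈ 1.0318, c* = (1−0.15)·1.0318 ≈ 0.8770.
Setting f'(k) = n+g+δ gives 0.48·k^(0.48−1) = 0.145, hence k_gold = (0.48/0.145)^(1/0.52) ≈ 9.9944.
y_gold = 9.9944^0.48 ≈ 3.0191, c_gold = y_gold − 0.145·k_gold ≈ 1.5700.
Gain: Δc = 1.5700 − 0.8770 ≈ 0.6929.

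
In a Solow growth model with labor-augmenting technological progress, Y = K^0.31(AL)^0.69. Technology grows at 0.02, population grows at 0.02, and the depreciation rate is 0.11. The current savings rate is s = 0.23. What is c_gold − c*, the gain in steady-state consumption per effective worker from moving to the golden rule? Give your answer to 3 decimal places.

n + g + δ = 0.02 + 0.02 + 0.11 = 0.15.
Current steady state (s = 0.23): k* = (0.23/0.15)^(1/0.69) ≈ 1.8580, y* = 1.8580^0.31 ≈ 1.2117, c* = (1−0.23)·1.2117 ≈ 0.9330.
Golden rule sets MPK = n+g+δ: 0.31·k^(0.31−1) = 0.15, so k_gold = (0.31/0.15)^(1/0.69) ≈ 2.8636.
y_gold = 2.8636^0.31 ≈ 1.3856, c_gold = y_gold − 0.15·k_gold ≈ 0.9561.
Gain: Δc = 0.9561 − 0.9330 ≈ 0.0231.

Δc ≈ 0.023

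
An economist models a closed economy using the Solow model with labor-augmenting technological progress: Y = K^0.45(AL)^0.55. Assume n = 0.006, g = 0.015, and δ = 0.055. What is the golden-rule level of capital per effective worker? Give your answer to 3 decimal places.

Break-even investment rate: n + g + δ = 0.006 + 0.015 + 0.055 = 0.076.
Golden rule sets MPK = n+g+δ: 0.45·k^(0.45−1) = 0.076, so k_gold = (0.45/0.076)^(1/0.55) ≈ 25.3724.

k_gold ≈ 25.372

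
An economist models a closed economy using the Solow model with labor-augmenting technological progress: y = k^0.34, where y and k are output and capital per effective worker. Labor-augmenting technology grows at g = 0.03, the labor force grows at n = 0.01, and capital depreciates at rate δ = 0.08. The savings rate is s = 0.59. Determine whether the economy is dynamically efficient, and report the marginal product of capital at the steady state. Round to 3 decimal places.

The effective depreciation rate is n + g + δ = 0.01 + 0.03 + 0.08 = 0.12.
Steady-state k*: s·k^0.34 = 0.12·k gives k* = (0.59/0.12)^(1/0.66) ≈ 11.1683.
MPK = 0.34·11.1683^(-0.66) ≈ 0.0692.
MPK < n+g+δ = 0.12, so the economy is dynamically inefficient (over-saving).

dynamically inefficient; MPK ≈ 0.069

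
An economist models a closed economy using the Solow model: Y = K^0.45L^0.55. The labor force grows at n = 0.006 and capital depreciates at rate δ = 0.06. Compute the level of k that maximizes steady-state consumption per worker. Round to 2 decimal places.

n + δ = 0.006 + 0.06 = 0.066.
Golden rule sets MPK = n+δ: 0.45·k^(0.45−1) = 0.066, so k_gold = (0.45/0.066)^(1/0.55) ≈ 32.7915.

k_gold ≈ 32.79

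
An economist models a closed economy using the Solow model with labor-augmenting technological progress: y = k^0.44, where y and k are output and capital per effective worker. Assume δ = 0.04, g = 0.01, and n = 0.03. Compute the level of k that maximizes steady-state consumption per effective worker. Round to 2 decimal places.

The effective depreciation rate is n + g + δ = 0.03 + 0.01 + 0.04 = 0.08.
Setting f'(k) = n+g+δ gives 0.44·k^(0.44−1) = 0.08, hence k_gold = (0.44/0.08)^(1/0.56) ≈ 20.9931.

k_gold ≈ 20.99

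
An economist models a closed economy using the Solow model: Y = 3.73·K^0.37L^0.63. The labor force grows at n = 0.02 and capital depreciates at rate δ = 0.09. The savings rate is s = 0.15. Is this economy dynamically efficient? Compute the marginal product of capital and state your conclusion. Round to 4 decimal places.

dynamically efficient; MPK ≈ 0.2713

The effective depreciation rate is n + δ = 0.02 + 0.09 = 0.11.
Steady-state k*: s·A·k^0.37 = 0.11·k gives k* = (0.15·3.73/0.11)^(1/0.63) ≈ 13.2215.
MPK = 0.37·3.73·13.2215^(-0.63) ≈ 0.2713.
MPK > n+δ = 0.11, so the economy is dynamically efficient (under-saving).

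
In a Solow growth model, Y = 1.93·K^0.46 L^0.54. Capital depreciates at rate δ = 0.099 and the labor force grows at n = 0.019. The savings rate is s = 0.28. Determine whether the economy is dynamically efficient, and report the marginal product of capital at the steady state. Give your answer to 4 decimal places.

Break-even investment rate: n + δ = 0.019 + 0.099 = 0.118.
Steady-state k*: s·A·k^0.46 = 0.118·k gives k* = (0.28·1.93/0.118)^(1/0.54) ≈ 16.7404.
MPK = 0.46·1.93·16.7404^(-0.54) ≈ 0.1939.
MPK > n+δ = 0.118, so the economy is dynamically efficient (under-saving).

dynamically efficient; MPK ≈ 0.1939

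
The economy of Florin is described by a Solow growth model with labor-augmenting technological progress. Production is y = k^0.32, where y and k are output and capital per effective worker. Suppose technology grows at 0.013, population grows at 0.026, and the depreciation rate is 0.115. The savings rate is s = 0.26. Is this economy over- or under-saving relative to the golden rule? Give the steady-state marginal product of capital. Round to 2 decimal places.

Capital per effective worker breaks even when investment replaces (n + g + δ)·k; here n + g + δ = 0.154.
Steady-state k*: s·k^0.32 = 0.154·k gives k* = (0.26/0.154)^(1/0.68) ≈ 2.1602.
MPK = 0.32·2.1602^(-0.68) ≈ 0.1895.
MPK > n+g+δ = 0.154, so the economy is dynamically efficient (under-saving).

under-saving; MPK ≈ 0.19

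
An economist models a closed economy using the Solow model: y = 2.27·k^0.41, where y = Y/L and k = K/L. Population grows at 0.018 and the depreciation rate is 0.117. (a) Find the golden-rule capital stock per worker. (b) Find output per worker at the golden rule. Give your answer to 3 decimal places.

(a) k_gold ≈ 26.372; (b) y_gold ≈ 8.684

The effective depreciation rate is n + δ = 0.018 + 0.117 = 0.135.
Golden rule sets MPK = n+δ: 0.41·2.27·k^(0.41−1) = 0.135, so k_gold = (0.41·2.27/0.135)^(1/0.59) ≈ 26.3722.
y_gold = 2.27·26.3722^0.41 ≈ 8.6835.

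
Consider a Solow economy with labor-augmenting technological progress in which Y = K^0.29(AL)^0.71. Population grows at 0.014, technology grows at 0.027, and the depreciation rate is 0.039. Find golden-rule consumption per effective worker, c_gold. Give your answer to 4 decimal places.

The effective depreciation rate is n + g + δ = 0.014 + 0.027 + 0.039 = 0.08.
Golden rule sets MPK = n+g+δ: 0.29·k^(0.29−1) = 0.08, so k_gold = (0.29/0.08)^(1/0.71) ≈ 6.1342.
y_gold = 6.1342^0.29 ≈ 1.6922.
c_gold = y_gold − (n+g+δ)·k_gold = 1.6922 − 0.08·6.1342 ≈ 1.2015.

c_gold ≈ 1.2015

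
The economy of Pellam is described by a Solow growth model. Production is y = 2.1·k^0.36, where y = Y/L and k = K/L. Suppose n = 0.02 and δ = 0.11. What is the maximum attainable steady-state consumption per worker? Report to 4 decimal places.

c_gold ≈ 3.6181

Break-even investment rate: n + δ = 0.02 + 0.11 = 0.13.
Maximizing c = f(k) − (n+δ)·k gives f'(k) = n+δ, i.e. 0.36·2.1·k^(0.36−1) = 0.13, so k_gold = (0.36·2.1/0.13)^(1/0.64) ≈ 15.6550.
y_gold = 2.1·15.6550^0.36 ≈ 5.6532.
c_gold = y_gold − (n+δ)·k_gold = 5.6532 − 0.13·15.6550 ≈ 3.6181.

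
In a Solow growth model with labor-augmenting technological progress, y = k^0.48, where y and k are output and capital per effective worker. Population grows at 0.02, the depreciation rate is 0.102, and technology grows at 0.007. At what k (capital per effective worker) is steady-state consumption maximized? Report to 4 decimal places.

n + g + δ = 0.02 + 0.007 + 0.102 = 0.129.
At the golden rule the marginal product of capital equals n+g+δ: 0.48·k^(0.48−1) = 0.129. Solving, k_gold = (0.48/0.129)^(1/0.52) ≈ 12.5143.

k_gold ≈ 12.5143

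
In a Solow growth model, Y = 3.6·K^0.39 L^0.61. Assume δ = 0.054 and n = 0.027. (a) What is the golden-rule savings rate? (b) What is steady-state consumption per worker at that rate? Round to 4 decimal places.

Capital per worker breaks even when investment replaces (n + δ)·k; here n + δ = 0.081.
For Cobb-Douglas, s_gold equals capital's share: s_gold = 0.39.
Golden rule sets MPK = n+δ: 0.39·3.6·k^(0.39−1) = 0.081, so k_gold = (0.39·3.6/0.081)^(1/0.61) ≈ 107.3876.
y_gold = 3.6·107.3876^0.39 ≈ 22.3036; c_gold = (1−0.39)·y_gold ≈ 13.6052.

(a) s_gold = 0.3900; (b) c_gold ≈ 13.6052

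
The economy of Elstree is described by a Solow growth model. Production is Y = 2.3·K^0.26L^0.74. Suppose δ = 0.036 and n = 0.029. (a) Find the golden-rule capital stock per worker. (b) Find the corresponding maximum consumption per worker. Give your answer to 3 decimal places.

n + δ = 0.029 + 0.036 = 0.065.
Golden rule sets MPK = n+δ: 0.26·2.3·k^(0.26−1) = 0.065, so k_gold = (0.26·2.3/0.065)^(1/0.74) ≈ 20.0639.
y_gold = 2.3·20.0639^0.26 ≈ 5.0160; c_gold = y_gold − 0.065·k_gold ≈ 3.7118.

(a) k_gold ≈ 20.064; (b) c_gold ≈ 3.712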